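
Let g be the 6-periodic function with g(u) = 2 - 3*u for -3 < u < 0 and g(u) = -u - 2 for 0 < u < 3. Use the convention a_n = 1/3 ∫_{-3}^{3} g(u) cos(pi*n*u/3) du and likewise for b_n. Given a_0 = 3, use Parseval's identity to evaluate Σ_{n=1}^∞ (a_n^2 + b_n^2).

Parseval: a_0^2/2 + Σ_{n≥1} (a_n^2+b_n^2) = 1/3 ∫_{-3}^{3} g(u)^2 du = 62.
Subtract a_0^2/2 = 9/2: Σ (a_n^2+b_n^2) = 115/2.

115/2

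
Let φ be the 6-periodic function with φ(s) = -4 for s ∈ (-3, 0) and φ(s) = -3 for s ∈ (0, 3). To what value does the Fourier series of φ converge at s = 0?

-7/2

At s = 0 the one-sided limits are φ(0^-) = -4 and φ(0^+) = -3.
By Dirichlet's theorem the series converges to their average, [(-4) + (-3)]/2 = -7/2.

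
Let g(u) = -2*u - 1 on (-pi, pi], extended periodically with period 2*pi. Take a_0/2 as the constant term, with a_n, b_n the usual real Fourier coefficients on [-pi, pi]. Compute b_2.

2

b_2 = 1/pi ∫_{-pi}^{pi} g(u) sin(2*u) du.
Integrating by parts (boundary term plus one more integral), an antiderivative of (-2*u - 1) sin(2*u) is u*cos(2*u) - sin(2*u)/2 + cos(2*u)/2; evaluating from -pi to pi: ∫_{-pi}^{pi} (-2*u - 1) sin(2*u) du = (1/2 + pi) - (1/2 - pi) = 2*pi.
Hence b_2 = (1/pi)·(2*pi) = 2.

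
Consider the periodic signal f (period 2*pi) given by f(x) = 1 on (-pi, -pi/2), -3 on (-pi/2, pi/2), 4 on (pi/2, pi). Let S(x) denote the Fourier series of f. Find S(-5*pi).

5/2

x = -5*pi differs from x = -pi by -2 full period(s), and the series is 2*pi-periodic.
At x = -pi the one-sided limits are f(-pi^-) = 4 and f(-pi^+) = 1.
By Dirichlet's theorem the series converges to their average, [(4) + (1)]/2 = 5/2.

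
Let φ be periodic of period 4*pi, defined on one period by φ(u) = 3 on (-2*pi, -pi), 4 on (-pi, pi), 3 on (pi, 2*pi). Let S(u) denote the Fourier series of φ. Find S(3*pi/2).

φ is continuous at u = 3*pi/2 with value 3, so the series converges to 3 there.

3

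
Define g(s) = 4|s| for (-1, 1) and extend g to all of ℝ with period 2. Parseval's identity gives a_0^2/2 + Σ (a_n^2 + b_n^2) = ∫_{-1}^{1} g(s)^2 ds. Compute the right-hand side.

∫_{-1}^{1} g(s)^2 ds = 32/3.

32/3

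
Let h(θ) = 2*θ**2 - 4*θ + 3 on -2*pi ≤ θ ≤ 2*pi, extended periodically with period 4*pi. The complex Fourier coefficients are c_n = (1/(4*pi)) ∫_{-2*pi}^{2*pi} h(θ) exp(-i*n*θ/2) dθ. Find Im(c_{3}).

Since h is real-valued, Im(c_{3}) = -(1/(4*pi)) ∫_{-2*pi}^{2*pi} h(θ) sin(3*θ/2) dθ = -b_{3}/2.
Integrating by parts twice (tabular method), an antiderivative of (2*θ**2 - 4*θ + 3) sin(3*θ/2) is -4*θ**2*cos(3*θ/2)/3 + 16*θ*sin(3*θ/2)/9 + 8*θ*cos(3*θ/2)/3 - 16*sin(3*θ/2)/9 - 22*cos(3*θ/2)/27; evaluating from -2*pi to 2*pi: ∫_{-2*pi}^{2*pi} (2*θ**2 - 4*θ + 3) sin(3*θ/2) dθ = (-16*pi/3 + 22/27 + 16*pi**2/3) - (22/27 + 16*pi/3 + 16*pi**2/3) = -32*pi/3.
Hence Im(c_{3}) = (-1/(4*pi))·(-32*pi/3) = 8/3.

8/3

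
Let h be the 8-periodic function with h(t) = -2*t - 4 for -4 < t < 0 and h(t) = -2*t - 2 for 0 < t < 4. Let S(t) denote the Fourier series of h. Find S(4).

At t = 4 the one-sided limits are h(4^-) = -10 and h(4^+) = 4.
By Dirichlet's theorem the series converges to their average, [(-10) + (4)]/2 = -3.

-3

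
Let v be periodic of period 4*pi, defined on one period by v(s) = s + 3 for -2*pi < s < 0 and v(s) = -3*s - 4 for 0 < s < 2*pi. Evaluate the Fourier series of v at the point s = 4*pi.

s = 4*pi differs from s = 0 by 1 full period(s), and the series is 4*pi-periodic.
At s = 0 the one-sided limits are v(0^-) = 3 and v(0^+) = -4.
By Dirichlet's theorem the series converges to their average, [(3) + (-4)]/2 = -1/2.

-1/2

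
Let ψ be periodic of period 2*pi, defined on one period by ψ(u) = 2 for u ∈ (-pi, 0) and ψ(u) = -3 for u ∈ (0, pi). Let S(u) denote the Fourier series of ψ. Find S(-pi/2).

2

ψ is continuous at u = -pi/2 with value 2, so the series converges to 2 there.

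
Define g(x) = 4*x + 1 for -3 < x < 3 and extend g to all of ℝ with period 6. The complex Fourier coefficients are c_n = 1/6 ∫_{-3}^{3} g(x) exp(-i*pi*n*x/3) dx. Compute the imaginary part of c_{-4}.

Since g is real-valued, Im(c_{-4}) = -1/6 ∫_{-3}^{3} g(x) sin(-4*pi*x/3) dx = b_{4}/2.
Integrating by parts (boundary term plus one more integral), an antiderivative of (4*x + 1) sin(-4*pi*x/3) is 3*x*cos(4*pi*x/3)/pi - 9*sin(4*pi*x/3)/(4*pi**2) + 3*cos(4*pi*x/3)/(4*pi); evaluating from -3 to 3: ∫_{-3}^{3} (4*x + 1) sin(-4*pi*x/3) dx = (39/(4*pi)) - (-33/(4*pi)) = 18/pi.
Hence Im(c_{-4}) = (-1/6)·(18/pi) = -3/pi.

-3/pi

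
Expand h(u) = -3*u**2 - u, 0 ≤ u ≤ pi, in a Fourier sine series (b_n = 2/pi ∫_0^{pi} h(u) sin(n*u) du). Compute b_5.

b_5 = 2/pi ∫_0^{pi} (-3*u**2 - u) sin(5*u) du.
Integrating by parts twice (tabular method), an antiderivative of (-3*u**2 - u) sin(5*u) is 3*u**2*cos(5*u)/5 - 6*u*sin(5*u)/25 + u*cos(5*u)/5 - sin(5*u)/25 - 6*cos(5*u)/125; evaluating from 0 to pi: ∫_{0}^{pi} (-3*u**2 - u) sin(5*u) du = (-3*pi**2/5 - pi/5 + 6/125) - (-6/125) = -3*pi**2/5 - pi/5 + 12/125.
Hence b_5 = (2/pi)·(-3*pi**2/5 - pi/5 + 12/125) = 2*(-75*pi**2 - 25*pi + 12)/(125*pi).

2*(-75*pi**2 - 25*pi + 12)/(125*pi)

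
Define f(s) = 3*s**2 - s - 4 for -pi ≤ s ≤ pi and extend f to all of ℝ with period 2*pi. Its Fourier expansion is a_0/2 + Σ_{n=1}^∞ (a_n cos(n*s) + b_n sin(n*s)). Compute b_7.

b_7 = 1/pi ∫_{-pi}^{pi} f(s) sin(7*s) ds.
Integrating by parts twice (tabular method), an antiderivative of (3*s**2 - s - 4) sin(7*s) is -3*s**2*cos(7*s)/7 + 6*s*sin(7*s)/49 + s*cos(7*s)/7 - sin(7*s)/49 + 202*cos(7*s)/343; evaluating from -pi to pi: ∫_{-pi}^{pi} (3*s**2 - s - 4) sin(7*s) ds = (-202/343 - pi/7 + 3*pi**2/7) - (-202/343 + pi/7 + 3*pi**2/7) = -2*pi/7.
Hence b_7 = (1/pi)·(-2*pi/7) = -2/7.

-2/7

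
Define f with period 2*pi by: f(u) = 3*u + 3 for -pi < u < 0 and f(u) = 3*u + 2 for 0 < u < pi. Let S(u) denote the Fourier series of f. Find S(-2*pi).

5/2

u = -2*pi differs from u = 0 by -1 full period(s), and the series is 2*pi-periodic.
At u = 0 the one-sided limits are f(0^-) = 3 and f(0^+) = 2.
By Dirichlet's theorem the series converges to their average, [(3) + (2)]/2 = 5/2.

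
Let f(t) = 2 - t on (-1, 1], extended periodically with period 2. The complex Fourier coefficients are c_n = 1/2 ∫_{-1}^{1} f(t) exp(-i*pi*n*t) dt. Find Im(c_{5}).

1/(5*pi)

Since f is real-valued, Im(c_{5}) = -1/2 ∫_{-1}^{1} f(t) sin(5*pi*t) dt = -b_{5}/2.
Integrating by parts (boundary term plus one more integral), an antiderivative of (2 - t) sin(5*pi*t) is t*cos(5*pi*t)/(5*pi) - sin(5*pi*t)/(25*pi**2) - 2*cos(5*pi*t)/(5*pi); evaluating from -1 to 1: ∫_{-1}^{1} (2 - t) sin(5*pi*t) dt = (1/(5*pi)) - (3/(5*pi)) = -2/(5*pi).
Hence Im(c_{5}) = (-1/2)·(-2/(5*pi)) = 1/(5*pi).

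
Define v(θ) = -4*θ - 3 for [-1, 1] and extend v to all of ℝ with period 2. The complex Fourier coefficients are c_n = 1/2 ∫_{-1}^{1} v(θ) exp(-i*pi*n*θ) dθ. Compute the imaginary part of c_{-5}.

-4/(5*pi)

Since v is real-valued, Im(c_{-5}) = -1/2 ∫_{-1}^{1} v(θ) sin(-5*pi*θ) dθ = b_{5}/2.
Integrating by parts (boundary term plus one more integral), an antiderivative of (-4*θ - 3) sin(-5*pi*θ) is -4*θ*cos(5*pi*θ)/(5*pi) + 4*sin(5*pi*θ)/(25*pi**2) - 3*cos(5*pi*θ)/(5*pi); evaluating from -1 to 1: ∫_{-1}^{1} (-4*θ - 3) sin(-5*pi*θ) dθ = (7/(5*pi)) - (-1/(5*pi)) = 8/(5*pi).
Hence Im(c_{-5}) = (-1/2)·(8/(5*pi)) = -4/(5*pi).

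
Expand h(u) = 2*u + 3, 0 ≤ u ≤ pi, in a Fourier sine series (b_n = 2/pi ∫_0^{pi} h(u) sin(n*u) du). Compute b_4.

b_4 = 2/pi ∫_0^{pi} (2*u + 3) sin(4*u) du.
Integrating by parts (boundary term plus one more integral), an antiderivative of (2*u + 3) sin(4*u) is -u*cos(4*u)/2 + sin(4*u)/8 - 3*cos(4*u)/4; evaluating from 0 to pi: ∫_{0}^{pi} (2*u + 3) sin(4*u) du = (-pi/2 - 3/4) - (-3/4) = -pi/2.
Hence b_4 = (2/pi)·(-pi/2) = -1.

-1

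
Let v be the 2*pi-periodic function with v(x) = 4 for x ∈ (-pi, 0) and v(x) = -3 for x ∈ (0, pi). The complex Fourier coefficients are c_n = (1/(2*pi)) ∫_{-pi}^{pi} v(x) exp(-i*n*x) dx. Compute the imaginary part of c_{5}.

Since v is real-valued, Im(c_{5}) = -(1/(2*pi)) ∫_{-pi}^{pi} v(x) sin(5*x) dx = -b_{5}/2.
Split the integral at the breakpoints.
Directly, an antiderivative of (4) sin(5*x) is -4*cos(5*x)/5; evaluating from -pi to 0: ∫_{-pi}^{0} (4) sin(5*x) dx = (-4/5) - (4/5) = -8/5.
Directly, an antiderivative of (-3) sin(5*x) is 3*cos(5*x)/5; evaluating from 0 to pi: ∫_{0}^{pi} (-3) sin(5*x) dx = (-3/5) - (3/5) = -6/5.
So ∫_{-pi}^{pi} v(x) sin(5*x) dx = -14/5.
Hence Im(c_{5}) = (-1/(2*pi))·(-14/5) = 7/(5*pi).

7/(5*pi)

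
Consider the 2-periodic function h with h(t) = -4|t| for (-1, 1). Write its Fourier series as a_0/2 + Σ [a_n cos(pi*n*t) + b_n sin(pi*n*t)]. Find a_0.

-4

a_0 = ∫_{-1}^{1} h(t) dt = -4.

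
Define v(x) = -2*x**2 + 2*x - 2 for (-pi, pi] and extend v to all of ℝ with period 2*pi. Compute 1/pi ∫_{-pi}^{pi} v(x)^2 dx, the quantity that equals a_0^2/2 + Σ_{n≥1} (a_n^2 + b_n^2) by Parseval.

8 + 8*pi**2 + 8*pi**4/5

1/pi ∫_{-pi}^{pi} v(x)^2 dx = 1/pi · (8*pi*(5 + 5*pi**2 + pi**4)/5) = 8 + 8*pi**2 + 8*pi**4/5.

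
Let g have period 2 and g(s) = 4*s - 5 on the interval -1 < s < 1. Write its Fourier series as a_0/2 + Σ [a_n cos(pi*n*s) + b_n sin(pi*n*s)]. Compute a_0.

a_0 = ∫_{-1}^{1} g(s) ds = -10.

-10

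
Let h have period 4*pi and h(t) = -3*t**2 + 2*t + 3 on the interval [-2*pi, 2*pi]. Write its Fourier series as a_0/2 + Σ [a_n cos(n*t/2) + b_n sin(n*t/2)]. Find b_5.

b_5 = (1/(2*pi)) ∫_{-2*pi}^{2*pi} h(t) sin(5*t/2) dt.
Integrating by parts twice (tabular method), an antiderivative of (-3*t**2 + 2*t + 3) sin(5*t/2) is 6*t**2*cos(5*t/2)/5 - 24*t*sin(5*t/2)/25 - 4*t*cos(5*t/2)/5 + 8*sin(5*t/2)/25 - 198*cos(5*t/2)/125; evaluating from -2*pi to 2*pi: ∫_{-2*pi}^{2*pi} (-3*t**2 + 2*t + 3) sin(5*t/2) dt = (-24*pi**2/5 + 198/125 + 8*pi/5) - (-24*pi**2/5 - 8*pi/5 + 198/125) = 16*pi/5.
Hence b_5 = (1/(2*pi))·(16*pi/5) = 8/5.

8/5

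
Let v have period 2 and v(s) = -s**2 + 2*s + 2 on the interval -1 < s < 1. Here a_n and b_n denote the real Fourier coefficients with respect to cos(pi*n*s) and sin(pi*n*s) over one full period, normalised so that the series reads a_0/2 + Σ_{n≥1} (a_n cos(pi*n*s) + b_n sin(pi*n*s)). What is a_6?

-1/(9*pi**2)

a_6 = ∫_{-1}^{1} v(s) cos(6*pi*s) ds.
Integrating by parts twice (tabular method), an antiderivative of (-s**2 + 2*s + 2) cos(6*pi*s) is -s**2*sin(6*pi*s)/(6*pi) + s*sin(6*pi*s)/(3*pi) - s*cos(6*pi*s)/(18*pi**2) + sin(6*pi*s)/(108*pi**3) + sin(6*pi*s)/(3*pi) + cos(6*pi*s)/(18*pi**2); evaluating from -1 to 1: ∫_{-1}^{1} (-s**2 + 2*s + 2) cos(6*pi*s) ds = (0) - (1/(9*pi**2)) = -1/(9*pi**2).
Hence a_6 = -1/(9*pi**2).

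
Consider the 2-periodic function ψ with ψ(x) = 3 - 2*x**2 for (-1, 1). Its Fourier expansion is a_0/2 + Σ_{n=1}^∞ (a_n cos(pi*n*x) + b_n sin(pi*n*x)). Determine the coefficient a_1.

8/pi**2

a_1 = ∫_{-1}^{1} ψ(x) cos(pi*x) dx.
ψ is even and cos(pi*x) is even, so the integrand is even and a_1 = 2 ∫_0^{1} ψ(x) cos(pi*x) dx.
Integrating by parts twice (tabular method), an antiderivative of (3 - 2*x**2) cos(pi*x) is -2*x**2*sin(pi*x)/pi - 4*x*cos(pi*x)/pi**2 + 4*sin(pi*x)/pi**3 + 3*sin(pi*x)/pi; evaluating from 0 to 1: ∫_{0}^{1} (3 - 2*x**2) cos(pi*x) dx = (4/pi**2) - (0) = 4/pi**2.
Hence a_1 = 2·(4/pi**2) = 8/pi**2.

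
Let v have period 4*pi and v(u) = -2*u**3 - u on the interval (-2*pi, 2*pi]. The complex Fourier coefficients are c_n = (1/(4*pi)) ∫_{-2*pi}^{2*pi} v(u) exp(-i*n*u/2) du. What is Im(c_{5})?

Since v is real-valued, Im(c_{5}) = -(1/(4*pi)) ∫_{-2*pi}^{2*pi} v(u) sin(5*u/2) du = -b_{5}/2.
v is odd and sin(5*u/2) is odd, so the integrand is even: ∫_{-2*pi}^{2*pi} v(u) sin(5*u/2) du = 2∫_0^{2*pi} v(u) sin(5*u/2) du.
Integrating by parts three times (tabular method), an antiderivative of (-2*u**3 - u) sin(5*u/2) is 4*u**3*cos(5*u/2)/5 - 24*u**2*sin(5*u/2)/25 - 46*u*cos(5*u/2)/125 + 92*sin(5*u/2)/625; evaluating from 0 to 2*pi: ∫_{0}^{2*pi} (-2*u**3 - u) sin(5*u/2) du = (4*pi*(23 - 200*pi**2)/125) - (0) = 4*pi*(23 - 200*pi**2)/125.
So ∫_{-2*pi}^{2*pi} v(u) sin(5*u/2) du = 8*pi*(23 - 200*pi**2)/125.
Hence Im(c_{5}) = (-1/(4*pi))·(8*pi*(23 - 200*pi**2)/125) = -46/125 + 16*pi**2/5.

-46/125 + 16*pi**2/5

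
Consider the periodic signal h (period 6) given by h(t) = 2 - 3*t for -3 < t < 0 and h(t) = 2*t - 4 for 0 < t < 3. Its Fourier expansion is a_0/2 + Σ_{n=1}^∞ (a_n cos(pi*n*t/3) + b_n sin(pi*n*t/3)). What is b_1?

-15/pi

b_1 = 1/3 ∫_{-3}^{3} h(t) sin(pi*t/3) dt.
Split the integral at the breakpoints.
Integrating by parts (boundary term plus one more integral), an antiderivative of (2 - 3*t) sin(pi*t/3) is 9*t*cos(pi*t/3)/pi - 27*sin(pi*t/3)/pi**2 - 6*cos(pi*t/3)/pi; evaluating from -3 to 0: ∫_{-3}^{0} (2 - 3*t) sin(pi*t/3) dt = (-6/pi) - (33/pi) = -39/pi.
Integrating by parts (boundary term plus one more integral), an antiderivative of (2*t - 4) sin(pi*t/3) is -6*t*cos(pi*t/3)/pi + 18*sin(pi*t/3)/pi**2 + 12*cos(pi*t/3)/pi; evaluating from 0 to 3: ∫_{0}^{3} (2*t - 4) sin(pi*t/3) dt = (6/pi) - (12/pi) = -6/pi.
Summing the pieces and multiplying by (1/3) gives b_1 = -15/pi.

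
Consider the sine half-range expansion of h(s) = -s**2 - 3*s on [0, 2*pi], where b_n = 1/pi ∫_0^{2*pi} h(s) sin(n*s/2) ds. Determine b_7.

4*(-98*pi**2 - 147*pi + 8)/(343*pi)

b_7 = 1/pi ∫_0^{2*pi} (-s**2 - 3*s) sin(7*s/2) ds.
Integrating by parts twice (tabular method), an antiderivative of (-s**2 - 3*s) sin(7*s/2) is 2*s**2*cos(7*s/2)/7 - 8*s*sin(7*s/2)/49 + 6*s*cos(7*s/2)/7 - 12*sin(7*s/2)/49 - 16*cos(7*s/2)/343; evaluating from 0 to 2*pi: ∫_{0}^{2*pi} (-s**2 - 3*s) sin(7*s/2) ds = (-8*pi**2/7 - 12*pi/7 + 16/343) - (-16/343) = -8*pi**2/7 - 12*pi/7 + 32/343.
Hence b_7 = (1/pi)·(-8*pi**2/7 - 12*pi/7 + 32/343) = 4*(-98*pi**2 - 147*pi + 8)/(343*pi).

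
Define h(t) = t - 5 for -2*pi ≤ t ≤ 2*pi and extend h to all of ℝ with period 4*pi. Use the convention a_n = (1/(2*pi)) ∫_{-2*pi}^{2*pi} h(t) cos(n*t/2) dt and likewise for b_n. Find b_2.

b_2 = (1/(2*pi)) ∫_{-2*pi}^{2*pi} h(t) sin(t) dt.
Integrating by parts (boundary term plus one more integral), an antiderivative of (t - 5) sin(t) is -t*cos(t) + sin(t) + 5*cos(t); evaluating from -2*pi to 2*pi: ∫_{-2*pi}^{2*pi} (t - 5) sin(t) dt = (5 - 2*pi) - (5 + 2*pi) = -4*pi.
Hence b_2 = (1/(2*pi))·(-4*pi) = -2.

-2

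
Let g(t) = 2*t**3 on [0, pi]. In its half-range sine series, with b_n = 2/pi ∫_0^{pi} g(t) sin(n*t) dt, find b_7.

b_7 = 2/pi ∫_0^{pi} (2*t**3) sin(7*t) dt.
Integrating by parts three times (tabular method), an antiderivative of (2*t**3) sin(7*t) is -2*t**3*cos(7*t)/7 + 6*t**2*sin(7*t)/49 + 12*t*cos(7*t)/343 - 12*sin(7*t)/2401; evaluating from 0 to pi: ∫_{0}^{pi} (2*t**3) sin(7*t) dt = (2*pi*(-6 + 49*pi**2)/343) - (0) = 2*pi*(-6 + 49*pi**2)/343.
Hence b_7 = (2/pi)·(2*pi*(-6 + 49*pi**2)/343) = -24/343 + 4*pi**2/7.

-24/343 + 4*pi**2/7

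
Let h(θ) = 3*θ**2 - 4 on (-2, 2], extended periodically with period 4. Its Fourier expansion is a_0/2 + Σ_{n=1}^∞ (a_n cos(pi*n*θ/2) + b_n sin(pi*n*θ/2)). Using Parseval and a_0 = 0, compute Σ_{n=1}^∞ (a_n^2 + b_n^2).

128/5

Parseval: a_0^2/2 + Σ_{n≥1} (a_n^2+b_n^2) = 1/2 ∫_{-2}^{2} h(θ)^2 dθ = 128/5.
Subtract a_0^2/2 = 0: Σ (a_n^2+b_n^2) = 128/5.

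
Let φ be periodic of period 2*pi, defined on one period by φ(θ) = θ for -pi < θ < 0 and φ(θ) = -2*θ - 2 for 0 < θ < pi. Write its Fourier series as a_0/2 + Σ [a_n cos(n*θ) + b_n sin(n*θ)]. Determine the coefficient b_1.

(-4 - pi)/pi

b_1 = 1/pi ∫_{-pi}^{pi} φ(θ) sin(θ) dθ.
Split the integral at the breakpoints.
Integrating by parts (boundary term plus one more integral), an antiderivative of (θ) sin(θ) is -θ*cos(θ) + sin(θ); evaluating from -pi to 0: ∫_{-pi}^{0} (θ) sin(θ) dθ = (0) - (-pi) = pi.
Integrating by parts (boundary term plus one more integral), an antiderivative of (-2*θ - 2) sin(θ) is 2*θ*cos(θ) - 2*sin(θ) + 2*cos(θ); evaluating from 0 to pi: ∫_{0}^{pi} (-2*θ - 2) sin(θ) dθ = (-2*pi - 2) - (2) = -2*pi - 4.
Summing the pieces and multiplying by (1/pi) gives b_1 = (-4 - pi)/pi.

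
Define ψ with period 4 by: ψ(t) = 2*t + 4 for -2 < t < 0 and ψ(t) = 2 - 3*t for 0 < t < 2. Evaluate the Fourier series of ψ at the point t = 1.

-1

ψ is continuous at t = 1 with value -1, so the series converges to -1 there.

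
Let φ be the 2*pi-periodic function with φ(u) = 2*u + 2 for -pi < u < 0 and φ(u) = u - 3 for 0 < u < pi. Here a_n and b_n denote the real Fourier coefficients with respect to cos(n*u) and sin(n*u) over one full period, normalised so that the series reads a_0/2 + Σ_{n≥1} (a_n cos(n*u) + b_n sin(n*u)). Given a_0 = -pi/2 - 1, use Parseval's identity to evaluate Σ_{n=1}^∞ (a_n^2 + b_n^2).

-15*pi/2 + 25/2 + 37*pi**2/24

Parseval: a_0^2/2 + Σ_{n≥1} (a_n^2+b_n^2) = 1/pi ∫_{-pi}^{pi} φ(u)^2 du = -7*pi + 13 + 5*pi**2/3.
Subtract a_0^2/2 = (2 + pi)**2/8: Σ (a_n^2+b_n^2) = -15*pi/2 + 25/2 + 37*pi**2/24.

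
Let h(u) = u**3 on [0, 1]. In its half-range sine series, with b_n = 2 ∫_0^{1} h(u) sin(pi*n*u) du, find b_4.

b_4 = 2 ∫_0^{1} (u**3) sin(4*pi*u) du.
Integrating by parts three times (tabular method), an antiderivative of (u**3) sin(4*pi*u) is -u**3*cos(4*pi*u)/(4*pi) + 3*u**2*sin(4*pi*u)/(16*pi**2) + 3*u*cos(4*pi*u)/(32*pi**3) - 3*sin(4*pi*u)/(128*pi**4); evaluating from 0 to 1: ∫_{0}^{1} (u**3) sin(4*pi*u) du = ((3 - 8*pi**2)/(32*pi**3)) - (0) = (3 - 8*pi**2)/(32*pi**3).
Hence b_4 = 2·((3 - 8*pi**2)/(32*pi**3)) = (3 - 8*pi**2)/(16*pi**3).

(3 - 8*pi**2)/(16*pi**3)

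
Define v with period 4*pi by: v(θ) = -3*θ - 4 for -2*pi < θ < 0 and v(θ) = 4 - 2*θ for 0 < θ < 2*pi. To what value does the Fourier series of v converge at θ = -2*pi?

At θ = -2*pi the one-sided limits are v(-2*pi^-) = 4 - 4*pi and v(-2*pi^+) = -4 + 6*pi.
By Dirichlet's theorem the series converges to their average, [(4 - 4*pi) + (-4 + 6*pi)]/2 = pi.

pi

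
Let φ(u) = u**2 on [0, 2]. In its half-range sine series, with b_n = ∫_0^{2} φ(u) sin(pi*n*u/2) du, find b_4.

-2/pi

b_4 = ∫_0^{2} (u**2) sin(2*pi*u) du.
Integrating by parts twice (tabular method), an antiderivative of (u**2) sin(2*pi*u) is -u**2*cos(2*pi*u)/(2*pi) + u*sin(2*pi*u)/(2*pi**2) + cos(2*pi*u)/(4*pi**3); evaluating from 0 to 2: ∫_{0}^{2} (u**2) sin(2*pi*u) du = (-2/pi + 1/(4*pi**3)) - (1/(4*pi**3)) = -2/pi.
Hence b_4 = -2/pi.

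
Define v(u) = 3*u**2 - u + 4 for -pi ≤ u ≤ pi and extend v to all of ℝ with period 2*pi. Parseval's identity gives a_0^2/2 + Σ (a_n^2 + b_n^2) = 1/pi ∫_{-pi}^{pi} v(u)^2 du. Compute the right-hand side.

32 + 50*pi**2/3 + 18*pi**4/5

1/pi ∫_{-pi}^{pi} v(u)^2 du = 1/pi · (2*pi*(240 + 125*pi**2 + 27*pi**4)/15) = 32 + 50*pi**2/3 + 18*pi**4/5.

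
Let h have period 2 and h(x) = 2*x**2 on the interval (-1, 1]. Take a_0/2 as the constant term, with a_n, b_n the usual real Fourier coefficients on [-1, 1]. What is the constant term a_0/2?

a_0 = ∫_{-1}^{1} h(x) dx = 4/3.
So the constant term a_0/2 = 2/3.

2/3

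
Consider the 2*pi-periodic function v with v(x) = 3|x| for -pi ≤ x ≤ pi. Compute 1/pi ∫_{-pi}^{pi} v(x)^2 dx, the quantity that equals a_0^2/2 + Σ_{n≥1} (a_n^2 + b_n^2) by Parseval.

1/pi ∫_{-pi}^{pi} v(x)^2 dx = 1/pi · (6*pi**3) = 6*pi**2.

6*pi**2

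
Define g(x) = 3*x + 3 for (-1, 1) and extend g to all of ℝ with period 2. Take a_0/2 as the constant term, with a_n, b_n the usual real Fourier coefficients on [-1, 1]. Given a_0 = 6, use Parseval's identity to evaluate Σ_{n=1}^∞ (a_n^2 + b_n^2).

6

Parseval: a_0^2/2 + Σ_{n≥1} (a_n^2+b_n^2) = ∫_{-1}^{1} g(x)^2 dx = 24.
Subtract a_0^2/2 = 18: Σ (a_n^2+b_n^2) = 6.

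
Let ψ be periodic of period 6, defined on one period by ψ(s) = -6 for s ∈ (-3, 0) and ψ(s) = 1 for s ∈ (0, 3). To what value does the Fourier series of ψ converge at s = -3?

-5/2

At s = -3 the one-sided limits are ψ(-3^-) = 1 and ψ(-3^+) = -6.
By Dirichlet's theorem the series converges to their average, [(1) + (-6)]/2 = -5/2.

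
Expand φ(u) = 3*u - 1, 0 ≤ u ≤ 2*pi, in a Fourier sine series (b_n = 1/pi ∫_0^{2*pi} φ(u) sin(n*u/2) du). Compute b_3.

4 - 4/(3*pi)

b_3 = 1/pi ∫_0^{2*pi} (3*u - 1) sin(3*u/2) du.
Integrating by parts (boundary term plus one more integral), an antiderivative of (3*u - 1) sin(3*u/2) is -2*u*cos(3*u/2) + 4*sin(3*u/2)/3 + 2*cos(3*u/2)/3; evaluating from 0 to 2*pi: ∫_{0}^{2*pi} (3*u - 1) sin(3*u/2) du = (-2/3 + 4*pi) - (2/3) = -4/3 + 4*pi.
Hence b_3 = (1/pi)·(-4/3 + 4*pi) = 4 - 4/(3*pi).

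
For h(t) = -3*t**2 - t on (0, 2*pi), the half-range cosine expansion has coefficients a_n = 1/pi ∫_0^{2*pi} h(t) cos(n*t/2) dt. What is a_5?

a_5 = 1/pi ∫_0^{2*pi} (-3*t**2 - t) cos(5*t/2) dt.
Integrating by parts twice (tabular method), an antiderivative of (-3*t**2 - t) cos(5*t/2) is -6*t**2*sin(5*t/2)/5 - 2*t*sin(5*t/2)/5 - 24*t*cos(5*t/2)/25 + 48*sin(5*t/2)/125 - 4*cos(5*t/2)/25; evaluating from 0 to 2*pi: ∫_{0}^{2*pi} (-3*t**2 - t) cos(5*t/2) dt = (4/25 + 48*pi/25) - (-4/25) = 8/25 + 48*pi/25.
Hence a_5 = (1/pi)·(8/25 + 48*pi/25) = 8*(1 + 6*pi)/(25*pi).

8*(1 + 6*pi)/(25*pi)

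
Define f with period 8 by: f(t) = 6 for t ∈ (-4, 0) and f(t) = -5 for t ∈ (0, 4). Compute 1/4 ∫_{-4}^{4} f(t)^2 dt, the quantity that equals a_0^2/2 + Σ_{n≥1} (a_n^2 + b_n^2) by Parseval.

61

1/4 ∫_{-4}^{4} f(t)^2 dt = 1/4 · (244) = 61.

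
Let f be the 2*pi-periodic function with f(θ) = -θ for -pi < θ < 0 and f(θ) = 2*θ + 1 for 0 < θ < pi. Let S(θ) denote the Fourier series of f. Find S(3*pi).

θ = 3*pi differs from θ = -pi by 2 full period(s), and the series is 2*pi-periodic.
At θ = -pi the one-sided limits are f(-pi^-) = 1 + 2*pi and f(-pi^+) = pi.
By Dirichlet's theorem the series converges to their average, [(1 + 2*pi) + (pi)]/2 = 1/2 + 3*pi/2.

1/2 + 3*pi/2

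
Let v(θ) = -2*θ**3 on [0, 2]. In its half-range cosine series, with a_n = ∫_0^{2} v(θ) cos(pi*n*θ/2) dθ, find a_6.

-8/(3*pi**2)

a_6 = ∫_0^{2} (-2*θ**3) cos(3*pi*θ) dθ.
Integrating by parts three times (tabular method), an antiderivative of (-2*θ**3) cos(3*pi*θ) is -2*θ**3*sin(3*pi*θ)/(3*pi) - 2*θ**2*cos(3*pi*θ)/(3*pi**2) + 4*θ*sin(3*pi*θ)/(9*pi**3) + 4*cos(3*pi*θ)/(27*pi**4); evaluating from 0 to 2: ∫_{0}^{2} (-2*θ**3) cos(3*pi*θ) dθ = (4*(1 - 18*pi**2)/(27*pi**4)) - (4/(27*pi**4)) = -8/(3*pi**2).
Hence a_6 = -8/(3*pi**2).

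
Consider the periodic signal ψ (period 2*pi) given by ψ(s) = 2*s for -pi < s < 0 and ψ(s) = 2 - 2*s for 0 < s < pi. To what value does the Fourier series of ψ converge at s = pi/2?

2 - pi

ψ is continuous at s = pi/2 with value 2 - pi, so the series converges to 2 - pi there.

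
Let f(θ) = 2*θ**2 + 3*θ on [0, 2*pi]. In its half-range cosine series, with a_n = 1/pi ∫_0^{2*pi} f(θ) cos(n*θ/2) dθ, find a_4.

2

a_4 = 1/pi ∫_0^{2*pi} (2*θ**2 + 3*θ) cos(2*θ) dθ.
Integrating by parts twice (tabular method), an antiderivative of (2*θ**2 + 3*θ) cos(2*θ) is θ**2*sin(2*θ) + 3*θ*sin(2*θ)/2 + θ*cos(2*θ) - sin(2*θ)/2 + 3*cos(2*θ)/4; evaluating from 0 to 2*pi: ∫_{0}^{2*pi} (2*θ**2 + 3*θ) cos(2*θ) dθ = (3/4 + 2*pi) - (3/4) = 2*pi.
Hence a_4 = (1/pi)·(2*pi) = 2.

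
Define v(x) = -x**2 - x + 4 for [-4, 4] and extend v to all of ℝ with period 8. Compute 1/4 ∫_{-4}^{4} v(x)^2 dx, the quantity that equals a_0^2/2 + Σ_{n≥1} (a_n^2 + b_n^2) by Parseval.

1/4 ∫_{-4}^{4} v(x)^2 dx = 1/4 · (3584/15) = 896/15.

896/15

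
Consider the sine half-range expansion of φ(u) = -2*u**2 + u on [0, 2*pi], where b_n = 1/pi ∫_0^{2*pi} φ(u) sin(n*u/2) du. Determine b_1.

-16*pi + 4 + 64/pi

b_1 = 1/pi ∫_0^{2*pi} (-2*u**2 + u) sin(u/2) du.
Integrating by parts twice (tabular method), an antiderivative of (-2*u**2 + u) sin(u/2) is 4*u**2*cos(u/2) - 16*u*sin(u/2) - 2*u*cos(u/2) + 4*sin(u/2) - 32*cos(u/2); evaluating from 0 to 2*pi: ∫_{0}^{2*pi} (-2*u**2 + u) sin(u/2) du = (-16*pi**2 + 4*pi + 32) - (-32) = -16*pi**2 + 4*pi + 64.
Hence b_1 = (1/pi)·(-16*pi**2 + 4*pi + 64) = -16*pi + 4 + 64/pi.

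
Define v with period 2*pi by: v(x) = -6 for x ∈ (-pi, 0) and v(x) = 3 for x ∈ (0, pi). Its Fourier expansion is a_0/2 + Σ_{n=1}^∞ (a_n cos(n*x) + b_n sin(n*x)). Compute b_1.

18/pi

b_1 = 1/pi ∫_{-pi}^{pi} v(x) sin(x) dx.
Split the integral at the breakpoints.
Directly, an antiderivative of (-6) sin(x) is 6*cos(x); evaluating from -pi to 0: ∫_{-pi}^{0} (-6) sin(x) dx = (6) - (-6) = 12.
Directly, an antiderivative of (3) sin(x) is -3*cos(x); evaluating from 0 to pi: ∫_{0}^{pi} (3) sin(x) dx = (3) - (-3) = 6.
Summing the pieces and multiplying by (1/pi) gives b_1 = 18/pi.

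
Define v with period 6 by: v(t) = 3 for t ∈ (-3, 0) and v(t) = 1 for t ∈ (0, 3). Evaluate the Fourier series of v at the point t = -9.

t = -9 differs from t = -3 by -1 full period(s), and the series is 6-periodic.
At t = -3 the one-sided limits are v(-3^-) = 1 and v(-3^+) = 3.
By Dirichlet's theorem the series converges to their average, [(1) + (3)]/2 = 2.

2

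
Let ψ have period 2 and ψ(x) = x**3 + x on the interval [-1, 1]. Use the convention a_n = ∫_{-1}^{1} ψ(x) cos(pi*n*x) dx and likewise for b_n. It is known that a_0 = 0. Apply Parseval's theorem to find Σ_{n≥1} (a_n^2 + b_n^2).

184/105

Parseval: a_0^2/2 + Σ_{n≥1} (a_n^2+b_n^2) = ∫_{-1}^{1} ψ(x)^2 dx = 184/105.
Subtract a_0^2/2 = 0: Σ (a_n^2+b_n^2) = 184/105.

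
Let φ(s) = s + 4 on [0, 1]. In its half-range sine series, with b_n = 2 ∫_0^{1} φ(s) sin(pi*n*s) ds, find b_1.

18/pi

b_1 = 2 ∫_0^{1} (s + 4) sin(pi*s) ds.
Integrating by parts (boundary term plus one more integral), an antiderivative of (s + 4) sin(pi*s) is -s*cos(pi*s)/pi + sin(pi*s)/pi**2 - 4*cos(pi*s)/pi; evaluating from 0 to 1: ∫_{0}^{1} (s + 4) sin(pi*s) ds = (5/pi) - (-4/pi) = 9/pi.
Hence b_1 = 2·(9/pi) = 18/pi.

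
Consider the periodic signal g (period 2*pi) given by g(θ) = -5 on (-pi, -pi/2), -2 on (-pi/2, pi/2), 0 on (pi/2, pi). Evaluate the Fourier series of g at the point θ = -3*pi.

-5/2

θ = -3*pi differs from θ = pi by -2 full period(s), and the series is 2*pi-periodic.
At θ = pi the one-sided limits are g(pi^-) = 0 and g(pi^+) = -5.
By Dirichlet's theorem the series converges to their average, [(0) + (-5)]/2 = -5/2.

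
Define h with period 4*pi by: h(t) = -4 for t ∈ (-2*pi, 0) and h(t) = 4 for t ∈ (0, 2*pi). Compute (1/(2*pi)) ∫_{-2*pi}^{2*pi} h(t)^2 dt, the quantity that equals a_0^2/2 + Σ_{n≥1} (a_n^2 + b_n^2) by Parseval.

(1/(2*pi)) ∫_{-2*pi}^{2*pi} h(t)^2 dt = (1/(2*pi)) · (64*pi) = 32.

32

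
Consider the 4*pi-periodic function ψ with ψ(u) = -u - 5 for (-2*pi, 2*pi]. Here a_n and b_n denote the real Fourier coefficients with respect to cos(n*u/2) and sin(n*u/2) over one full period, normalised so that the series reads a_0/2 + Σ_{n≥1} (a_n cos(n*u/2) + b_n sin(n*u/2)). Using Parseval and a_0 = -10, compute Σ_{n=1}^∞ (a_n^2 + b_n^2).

Parseval: a_0^2/2 + Σ_{n≥1} (a_n^2+b_n^2) = (1/(2*pi)) ∫_{-2*pi}^{2*pi} ψ(u)^2 du = 8*pi**2/3 + 50.
Subtract a_0^2/2 = 50: Σ (a_n^2+b_n^2) = 8*pi**2/3.

8*pi**2/3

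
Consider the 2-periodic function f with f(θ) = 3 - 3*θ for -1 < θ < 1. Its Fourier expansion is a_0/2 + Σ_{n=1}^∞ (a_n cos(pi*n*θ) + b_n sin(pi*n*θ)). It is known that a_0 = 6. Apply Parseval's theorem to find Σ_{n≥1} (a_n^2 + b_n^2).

6

Parseval: a_0^2/2 + Σ_{n≥1} (a_n^2+b_n^2) = ∫_{-1}^{1} f(θ)^2 dθ = 24.
Subtract a_0^2/2 = 18: Σ (a_n^2+b_n^2) = 6.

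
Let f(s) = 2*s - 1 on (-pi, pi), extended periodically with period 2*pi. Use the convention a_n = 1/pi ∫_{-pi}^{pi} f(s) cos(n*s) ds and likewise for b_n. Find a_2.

a_2 = 1/pi ∫_{-pi}^{pi} f(s) cos(2*s) ds.
Integrating by parts (boundary term plus one more integral), an antiderivative of (2*s - 1) cos(2*s) is s*sin(2*s) - sin(2*s)/2 + cos(2*s)/2; evaluating from -pi to pi: ∫_{-pi}^{pi} (2*s - 1) cos(2*s) ds = (1/2) - (1/2) = 0.
Hence a_2 = (1/pi)·(0) = 0.

0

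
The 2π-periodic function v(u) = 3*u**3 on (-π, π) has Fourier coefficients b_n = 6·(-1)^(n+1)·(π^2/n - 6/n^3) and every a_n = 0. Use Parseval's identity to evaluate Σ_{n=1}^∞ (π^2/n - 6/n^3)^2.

Parseval: Σ b_n^2 = (1/π) ∫_{-π}^{π} v(u)^2 du = 18*pi**6/7.
b_n^2 = 36·(π^2/n - 6/n^3)^2, so the sum equals (18*pi**6/7)/36 = pi**6/14.

pi**6/14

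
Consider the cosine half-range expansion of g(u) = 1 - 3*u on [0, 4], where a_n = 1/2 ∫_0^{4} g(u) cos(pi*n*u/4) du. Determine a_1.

a_1 = 1/2 ∫_0^{4} (1 - 3*u) cos(pi*u/4) du.
Integrating by parts (boundary term plus one more integral), an antiderivative of (1 - 3*u) cos(pi*u/4) is -12*u*sin(pi*u/4)/pi + 4*sin(pi*u/4)/pi - 48*cos(pi*u/4)/pi**2; evaluating from 0 to 4: ∫_{0}^{4} (1 - 3*u) cos(pi*u/4) du = (48/pi**2) - (-48/pi**2) = 96/pi**2.
Hence a_1 = (1/2)·(96/pi**2) = 48/pi**2.

48/pi**2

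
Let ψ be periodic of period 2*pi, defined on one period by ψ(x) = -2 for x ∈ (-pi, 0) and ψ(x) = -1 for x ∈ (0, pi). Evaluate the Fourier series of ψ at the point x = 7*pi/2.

-2

x = 7*pi/2 differs from x = -pi/2 by 2 full period(s), and the series is 2*pi-periodic.
ψ is continuous at x = -pi/2 with value -2, so the series converges to -2 there.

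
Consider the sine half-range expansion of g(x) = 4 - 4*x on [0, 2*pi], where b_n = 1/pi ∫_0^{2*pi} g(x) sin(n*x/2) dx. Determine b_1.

b_1 = 1/pi ∫_0^{2*pi} (4 - 4*x) sin(x/2) dx.
Integrating by parts (boundary term plus one more integral), an antiderivative of (4 - 4*x) sin(x/2) is 8*x*cos(x/2) - 16*sin(x/2) - 8*cos(x/2); evaluating from 0 to 2*pi: ∫_{0}^{2*pi} (4 - 4*x) sin(x/2) dx = (8 - 16*pi) - (-8) = 16 - 16*pi.
Hence b_1 = (1/pi)·(16 - 16*pi) = -16 + 16/pi.

-16 + 16/pi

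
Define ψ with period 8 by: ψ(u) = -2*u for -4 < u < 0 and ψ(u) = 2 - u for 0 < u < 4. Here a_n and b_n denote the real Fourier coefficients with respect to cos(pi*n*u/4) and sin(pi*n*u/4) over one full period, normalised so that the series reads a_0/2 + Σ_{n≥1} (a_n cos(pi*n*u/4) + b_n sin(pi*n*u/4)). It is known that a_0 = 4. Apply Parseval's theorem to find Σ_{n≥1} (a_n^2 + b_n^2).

Parseval: a_0^2/2 + Σ_{n≥1} (a_n^2+b_n^2) = 1/4 ∫_{-4}^{4} ψ(u)^2 du = 68/3.
Subtract a_0^2/2 = 8: Σ (a_n^2+b_n^2) = 44/3.

44/3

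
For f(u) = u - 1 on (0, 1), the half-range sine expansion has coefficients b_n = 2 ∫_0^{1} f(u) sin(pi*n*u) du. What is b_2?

b_2 = 2 ∫_0^{1} (u - 1) sin(2*pi*u) du.
Integrating by parts (boundary term plus one more integral), an antiderivative of (u - 1) sin(2*pi*u) is -u*cos(2*pi*u)/(2*pi) + sin(2*pi*u)/(4*pi**2) + cos(2*pi*u)/(2*pi); evaluating from 0 to 1: ∫_{0}^{1} (u - 1) sin(2*pi*u) du = (0) - (1/(2*pi)) = -1/(2*pi).
Hence b_2 = 2·(-1/(2*pi)) = -1/pi.

-1/pi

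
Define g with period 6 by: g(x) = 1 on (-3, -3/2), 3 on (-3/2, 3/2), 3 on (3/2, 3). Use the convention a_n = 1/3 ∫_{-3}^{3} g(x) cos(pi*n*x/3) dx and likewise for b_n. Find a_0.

a_0 = 1/3 ∫_{-3}^{3} g(x) dx = 1/3 · (15) = 5.

5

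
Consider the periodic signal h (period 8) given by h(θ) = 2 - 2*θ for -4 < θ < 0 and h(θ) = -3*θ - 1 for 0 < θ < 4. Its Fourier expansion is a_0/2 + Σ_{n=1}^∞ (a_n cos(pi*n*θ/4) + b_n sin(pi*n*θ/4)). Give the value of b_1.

b_1 = 1/4 ∫_{-4}^{4} h(θ) sin(pi*θ/4) dθ.
Split the integral at the breakpoints.
Integrating by parts (boundary term plus one more integral), an antiderivative of (2 - 2*θ) sin(pi*θ/4) is 8*θ*cos(pi*θ/4)/pi - 32*sin(pi*θ/4)/pi**2 - 8*cos(pi*θ/4)/pi; evaluating from -4 to 0: ∫_{-4}^{0} (2 - 2*θ) sin(pi*θ/4) dθ = (-8/pi) - (40/pi) = -48/pi.
Integrating by parts (boundary term plus one more integral), an antiderivative of (-3*θ - 1) sin(pi*θ/4) is 12*θ*cos(pi*θ/4)/pi - 48*sin(pi*θ/4)/pi**2 + 4*cos(pi*θ/4)/pi; evaluating from 0 to 4: ∫_{0}^{4} (-3*θ - 1) sin(pi*θ/4) dθ = (-52/pi) - (4/pi) = -56/pi.
Summing the pieces and multiplying by (1/4) gives b_1 = -26/pi.

-26/pi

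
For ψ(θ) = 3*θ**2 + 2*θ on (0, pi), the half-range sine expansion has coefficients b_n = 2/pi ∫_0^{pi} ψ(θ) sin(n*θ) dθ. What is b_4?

-3*pi/2 - 1

b_4 = 2/pi ∫_0^{pi} (3*θ**2 + 2*θ) sin(4*θ) dθ.
Integrating by parts twice (tabular method), an antiderivative of (3*θ**2 + 2*θ) sin(4*θ) is -3*θ**2*cos(4*θ)/4 + 3*θ*sin(4*θ)/8 - θ*cos(4*θ)/2 + sin(4*θ)/8 + 3*cos(4*θ)/32; evaluating from 0 to pi: ∫_{0}^{pi} (3*θ**2 + 2*θ) sin(4*θ) dθ = (-3*pi**2/4 - pi/2 + 3/32) - (3/32) = -pi*(2 + 3*pi)/4.
Hence b_4 = (2/pi)·(-pi*(2 + 3*pi)/4) = -3*pi/2 - 1.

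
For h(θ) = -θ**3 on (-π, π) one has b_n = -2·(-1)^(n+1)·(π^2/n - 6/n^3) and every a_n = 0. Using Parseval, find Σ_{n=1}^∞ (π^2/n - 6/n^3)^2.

Parseval: Σ b_n^2 = (1/π) ∫_{-π}^{π} h(θ)^2 dθ = 2*pi**6/7.
b_n^2 = 4·(π^2/n - 6/n^3)^2, so the sum equals (2*pi**6/7)/4 = pi**6/14.

pi**6/14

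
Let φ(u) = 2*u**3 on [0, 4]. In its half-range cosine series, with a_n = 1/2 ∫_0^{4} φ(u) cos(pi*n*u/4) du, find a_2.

192/pi**2

a_2 = 1/2 ∫_0^{4} (2*u**3) cos(pi*u/2) du.
Integrating by parts three times (tabular method), an antiderivative of (2*u**3) cos(pi*u/2) is 4*u**3*sin(pi*u/2)/pi + 24*u**2*cos(pi*u/2)/pi**2 - 96*u*sin(pi*u/2)/pi**3 - 192*cos(pi*u/2)/pi**4; evaluating from 0 to 4: ∫_{0}^{4} (2*u**3) cos(pi*u/2) du = (192*(-1 + 2*pi**2)/pi**4) - (-192/pi**4) = 384/pi**2.
Hence a_2 = (1/2)·(384/pi**2) = 192/pi**2.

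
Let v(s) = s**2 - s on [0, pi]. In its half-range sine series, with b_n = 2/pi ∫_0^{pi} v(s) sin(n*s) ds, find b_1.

b_1 = 2/pi ∫_0^{pi} (s**2 - s) sin(s) ds.
Integrating by parts twice (tabular method), an antiderivative of (s**2 - s) sin(s) is -s**2*cos(s) + 2*s*sin(s) + s*cos(s) - sin(s) + 2*cos(s); evaluating from 0 to pi: ∫_{0}^{pi} (s**2 - s) sin(s) ds = (-pi - 2 + pi**2) - (2) = -4 - pi + pi**2.
Hence b_1 = (2/pi)·(-4 - pi + pi**2) = -8/pi - 2 + 2*pi.

-8/pi - 2 + 2*pi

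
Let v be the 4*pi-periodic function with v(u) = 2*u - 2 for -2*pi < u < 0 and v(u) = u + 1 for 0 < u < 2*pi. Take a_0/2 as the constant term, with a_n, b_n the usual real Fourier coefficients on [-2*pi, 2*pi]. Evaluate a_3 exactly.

4/(9*pi)

a_3 = (1/(2*pi)) ∫_{-2*pi}^{2*pi} v(u) cos(3*u/2) du.
Split the integral at the breakpoints.
Integrating by parts (boundary term plus one more integral), an antiderivative of (2*u - 2) cos(3*u/2) is 4*u*sin(3*u/2)/3 - 4*sin(3*u/2)/3 + 8*cos(3*u/2)/9; evaluating from -2*pi to 0: ∫_{-2*pi}^{0} (2*u - 2) cos(3*u/2) du = (8/9) - (-8/9) = 16/9.
Integrating by parts (boundary term plus one more integral), an antiderivative of (u + 1) cos(3*u/2) is 2*u*sin(3*u/2)/3 + 2*sin(3*u/2)/3 + 4*cos(3*u/2)/9; evaluating from 0 to 2*pi: ∫_{0}^{2*pi} (u + 1) cos(3*u/2) du = (-4/9) - (4/9) = -8/9.
Summing the pieces and multiplying by (1/(2*pi)) gives a_3 = 4/(9*pi).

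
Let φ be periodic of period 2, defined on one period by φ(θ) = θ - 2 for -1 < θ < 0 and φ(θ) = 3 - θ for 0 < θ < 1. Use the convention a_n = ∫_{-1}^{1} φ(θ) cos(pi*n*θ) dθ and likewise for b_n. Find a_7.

4/(49*pi**2)

a_7 = ∫_{-1}^{1} φ(θ) cos(7*pi*θ) dθ.
Split the integral at the breakpoints.
Integrating by parts (boundary term plus one more integral), an antiderivative of (θ - 2) cos(7*pi*θ) is θ*sin(7*pi*θ)/(7*pi) - 2*sin(7*pi*θ)/(7*pi) + cos(7*pi*θ)/(49*pi**2); evaluating from -1 to 0: ∫_{-1}^{0} (θ - 2) cos(7*pi*θ) dθ = (1/(49*pi**2)) - (-1/(49*pi**2)) = 2/(49*pi**2).
Integrating by parts (boundary term plus one more integral), an antiderivative of (3 - θ) cos(7*pi*θ) is -θ*sin(7*pi*θ)/(7*pi) + 3*sin(7*pi*θ)/(7*pi) - cos(7*pi*θ)/(49*pi**2); evaluating from 0 to 1: ∫_{0}^{1} (3 - θ) cos(7*pi*θ) dθ = (1/(49*pi**2)) - (-1/(49*pi**2)) = 2/(49*pi**2).
Summing the pieces gives a_7 = 4/(49*pi**2).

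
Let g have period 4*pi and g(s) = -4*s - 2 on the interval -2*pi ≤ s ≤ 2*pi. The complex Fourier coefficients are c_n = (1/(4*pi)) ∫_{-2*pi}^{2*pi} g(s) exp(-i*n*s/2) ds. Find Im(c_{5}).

8/5

Since g is real-valued, Im(c_{5}) = -(1/(4*pi)) ∫_{-2*pi}^{2*pi} g(s) sin(5*s/2) ds = -b_{5}/2.
Integrating by parts (boundary term plus one more integral), an antiderivative of (-4*s - 2) sin(5*s/2) is 8*s*cos(5*s/2)/5 - 16*sin(5*s/2)/25 + 4*cos(5*s/2)/5; evaluating from -2*pi to 2*pi: ∫_{-2*pi}^{2*pi} (-4*s - 2) sin(5*s/2) ds = (-16*pi/5 - 4/5) - (-4/5 + 16*pi/5) = -32*pi/5.
Hence Im(c_{5}) = (-1/(4*pi))·(-32*pi/5) = 8/5.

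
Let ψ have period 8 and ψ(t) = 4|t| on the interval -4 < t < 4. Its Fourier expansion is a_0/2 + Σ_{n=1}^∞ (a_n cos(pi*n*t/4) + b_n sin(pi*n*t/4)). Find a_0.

16

a_0 = 1/4 ∫_{-4}^{4} ψ(t) dt = 1/4 · (64) = 16.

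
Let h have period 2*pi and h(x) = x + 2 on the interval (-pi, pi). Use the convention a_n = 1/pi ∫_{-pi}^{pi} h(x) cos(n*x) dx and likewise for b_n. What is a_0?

a_0 = 1/pi ∫_{-pi}^{pi} h(x) dx = 1/pi · (4*pi) = 4.

4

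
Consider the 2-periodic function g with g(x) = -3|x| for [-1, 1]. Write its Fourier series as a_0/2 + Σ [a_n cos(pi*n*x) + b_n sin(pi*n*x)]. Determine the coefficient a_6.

0

a_6 = ∫_{-1}^{1} g(x) cos(6*pi*x) dx.
g is even and cos(6*pi*x) is even, so the integrand is even and a_6 = 2 ∫_0^{1} g(x) cos(6*pi*x) dx.
Integrating by parts (boundary term plus one more integral), an antiderivative of (-3*x) cos(6*pi*x) is -x*sin(6*pi*x)/(2*pi) - cos(6*pi*x)/(12*pi**2); evaluating from 0 to 1: ∫_{0}^{1} (-3*x) cos(6*pi*x) dx = (-1/(12*pi**2)) - (-1/(12*pi**2)) = 0.
Hence a_6 = 2·(0) = 0.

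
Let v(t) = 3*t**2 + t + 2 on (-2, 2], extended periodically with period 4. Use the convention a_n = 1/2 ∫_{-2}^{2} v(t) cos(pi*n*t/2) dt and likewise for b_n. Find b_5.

b_5 = 1/2 ∫_{-2}^{2} v(t) sin(5*pi*t/2) dt.
Integrating by parts twice (tabular method), an antiderivative of (3*t**2 + t + 2) sin(5*pi*t/2) is -6*t**2*cos(5*pi*t/2)/(5*pi) + 24*t*sin(5*pi*t/2)/(25*pi**2) - 2*t*cos(5*pi*t/2)/(5*pi) + 4*sin(5*pi*t/2)/(25*pi**2) - 4*cos(5*pi*t/2)/(5*pi) + 48*cos(5*pi*t/2)/(125*pi**3); evaluating from -2 to 2: ∫_{-2}^{2} (3*t**2 + t + 2) sin(5*pi*t/2) dt = (16*(-3 + 50*pi**2)/(125*pi**3)) - (24*(-2 + 25*pi**2)/(125*pi**3)) = 8/(5*pi).
Hence b_5 = (1/2)·(8/(5*pi)) = 4/(5*pi).

4/(5*pi)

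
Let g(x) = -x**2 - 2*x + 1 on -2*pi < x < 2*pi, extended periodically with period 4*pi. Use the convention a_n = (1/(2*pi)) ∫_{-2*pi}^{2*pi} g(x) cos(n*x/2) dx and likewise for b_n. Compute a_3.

a_3 = (1/(2*pi)) ∫_{-2*pi}^{2*pi} g(x) cos(3*x/2) dx.
Integrating by parts twice (tabular method), an antiderivative of (-x**2 - 2*x + 1) cos(3*x/2) is -2*x**2*sin(3*x/2)/3 - 4*x*sin(3*x/2)/3 - 8*x*cos(3*x/2)/9 + 34*sin(3*x/2)/27 - 8*cos(3*x/2)/9; evaluating from -2*pi to 2*pi: ∫_{-2*pi}^{2*pi} (-x**2 - 2*x + 1) cos(3*x/2) dx = (8/9 + 16*pi/9) - (8/9 - 16*pi/9) = 32*pi/9.
Hence a_3 = (1/(2*pi))·(32*pi/9) = 16/9.

16/9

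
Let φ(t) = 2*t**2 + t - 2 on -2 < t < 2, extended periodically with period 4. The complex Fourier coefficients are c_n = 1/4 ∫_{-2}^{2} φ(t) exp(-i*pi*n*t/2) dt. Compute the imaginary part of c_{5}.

Since φ is real-valued, Im(c_{5}) = -1/4 ∫_{-2}^{2} φ(t) sin(5*pi*t/2) dt = -b_{5}/2.
Integrating by parts twice (tabular method), an antiderivative of (2*t**2 + t - 2) sin(5*pi*t/2) is -4*t**2*cos(5*pi*t/2)/(5*pi) + 16*t*sin(5*pi*t/2)/(25*pi**2) - 2*t*cos(5*pi*t/2)/(5*pi) + 4*sin(5*pi*t/2)/(25*pi**2) + 32*cos(5*pi*t/2)/(125*pi**3) + 4*cos(5*pi*t/2)/(5*pi); evaluating from -2 to 2: ∫_{-2}^{2} (2*t**2 + t - 2) sin(5*pi*t/2) dt = (16*(-2 + 25*pi**2)/(125*pi**3)) - (8*(-4 + 25*pi**2)/(125*pi**3)) = 8/(5*pi).
Hence Im(c_{5}) = (-1/4)·(8/(5*pi)) = -2/(5*pi).

-2/(5*pi)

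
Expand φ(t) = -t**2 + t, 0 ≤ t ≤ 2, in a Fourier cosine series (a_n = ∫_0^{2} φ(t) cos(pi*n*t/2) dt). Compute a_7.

8/(49*pi**2)

a_7 = ∫_0^{2} (-t**2 + t) cos(7*pi*t/2) dt.
Integrating by parts twice (tabular method), an antiderivative of (-t**2 + t) cos(7*pi*t/2) is -2*t**2*sin(7*pi*t/2)/(7*pi) + 2*t*sin(7*pi*t/2)/(7*pi) - 8*t*cos(7*pi*t/2)/(49*pi**2) + 16*sin(7*pi*t/2)/(343*pi**3) + 4*cos(7*pi*t/2)/(49*pi**2); evaluating from 0 to 2: ∫_{0}^{2} (-t**2 + t) cos(7*pi*t/2) dt = (12/(49*pi**2)) - (4/(49*pi**2)) = 8/(49*pi**2).
Hence a_7 = 8/(49*pi**2).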